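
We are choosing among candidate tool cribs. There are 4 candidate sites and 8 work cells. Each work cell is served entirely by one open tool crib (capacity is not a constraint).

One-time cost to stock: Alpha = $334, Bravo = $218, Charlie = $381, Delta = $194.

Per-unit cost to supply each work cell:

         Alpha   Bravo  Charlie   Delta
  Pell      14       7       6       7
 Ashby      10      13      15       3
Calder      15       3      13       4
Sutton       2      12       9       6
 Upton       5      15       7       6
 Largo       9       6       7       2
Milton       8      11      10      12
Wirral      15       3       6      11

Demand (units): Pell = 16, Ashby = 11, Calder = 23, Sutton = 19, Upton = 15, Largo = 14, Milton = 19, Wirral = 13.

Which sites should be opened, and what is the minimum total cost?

Open Delta only; minimum total cost 1034.

For any fixed open set, each work cell goes to its cheapest open site; total = fixed + service.
{Delta}: Pell→Delta 7·16=112, Ashby→Delta 3·11=33, Calder→Delta 4·23=92, Sutton→Delta 6·19=114, Upton→Delta 6·15=90, Largo→Delta 2·14=28, Milton→Delta 12·19=228, Wirral→Delta 11·13=143. Service 840; fixed 194; total 1034.
{Bravo, Delta}: Pell→Bravo 7·16=112, Ashby→Delta 3·11=33, Calder→Bravo 3·23=69, Sutton→Delta 6·19=114, Upton→Delta 6·15=90, Largo→Delta 2·14=28, Milton→Bravo 11·19=209, Wirral→Bravo 3·13=39. Service 694; fixed 412; total 1106.
{Alpha, Delta}: service 673 + fixed 528 = 1201
{Alpha, Bravo, Charlie, Delta}: service 530 + fixed 1127 = 1657
No other subset beats 1034.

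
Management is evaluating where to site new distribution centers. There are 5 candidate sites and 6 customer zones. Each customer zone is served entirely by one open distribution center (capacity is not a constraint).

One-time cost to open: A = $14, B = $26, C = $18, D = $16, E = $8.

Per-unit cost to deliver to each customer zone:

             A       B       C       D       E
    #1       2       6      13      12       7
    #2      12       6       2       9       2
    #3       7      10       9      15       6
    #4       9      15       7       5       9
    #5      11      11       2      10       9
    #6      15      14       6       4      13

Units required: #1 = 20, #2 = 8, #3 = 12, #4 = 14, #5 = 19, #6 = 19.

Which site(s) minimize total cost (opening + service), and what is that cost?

Open A, C, D and E; minimum total cost 368.

For any fixed open set, each customer zone goes to its cheapest open site; total = fixed + service.
{A, C, D, E}: #1→A 2·20=40, #2→C 2·8=16, #3→E 6·12=72, #4→D 5·14=70, #5→C 2·19=38, #6→D 4·19=76. Service 312; fixed 56; total 368.
{A, C, D}: #1→A 2·20=40, #2→C 2·8=16, #3→A 7·12=84, #4→D 5·14=70, #5→C 2·19=38, #6→D 4·19=76. Service 324; fixed 48; total 372.
{A, B, C, D, E}: #1→A 2·20=40, #2→C 2·8=16, #3→E 6·12=72, #4→D 5·14=70, #5→C 2·19=38, #6→D 4·19=76. Service 312; fixed 82; total 394.
{E}: service 772 + fixed 8 = 780
No other subset beats 368.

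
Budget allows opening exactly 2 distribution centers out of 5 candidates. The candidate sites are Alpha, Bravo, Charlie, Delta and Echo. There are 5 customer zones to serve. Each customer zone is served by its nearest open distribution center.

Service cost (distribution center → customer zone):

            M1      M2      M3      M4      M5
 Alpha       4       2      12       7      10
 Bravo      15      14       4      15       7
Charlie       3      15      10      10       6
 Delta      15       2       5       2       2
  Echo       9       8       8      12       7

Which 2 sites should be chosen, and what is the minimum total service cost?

Choose Charlie and Delta; total service cost 14.

With exactly 2 open, each customer zone uses its cheapest among the chosen.
{Charlie, Delta}: M1→Charlie 3, M2→Delta 2, M3→Delta 5, M4→Delta 2, M5→Delta 2. Service cost 14.
{Alpha, Delta}: service cost 15
{Delta, Echo}: service cost 20
Among all 10 size-2 choices, {Charlie, Delta} is lowest.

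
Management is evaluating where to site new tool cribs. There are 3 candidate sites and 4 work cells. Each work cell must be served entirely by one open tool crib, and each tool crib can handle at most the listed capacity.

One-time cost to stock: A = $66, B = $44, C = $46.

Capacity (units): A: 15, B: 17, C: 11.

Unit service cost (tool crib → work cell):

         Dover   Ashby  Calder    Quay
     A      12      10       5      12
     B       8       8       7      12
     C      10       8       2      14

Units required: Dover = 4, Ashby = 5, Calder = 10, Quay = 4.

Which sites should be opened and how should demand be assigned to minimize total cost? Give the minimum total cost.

Open {B, C}: Dover→B 8·4=32, Ashby→B 8·5=40, Calder→C 2·10=20, Quay→B 12·4=48.
Loads: B carries 13/17, C carries 10/11. Service 140; fixed 90; total 230.
Next best feasible plan costs 278.

Minimum total cost: 230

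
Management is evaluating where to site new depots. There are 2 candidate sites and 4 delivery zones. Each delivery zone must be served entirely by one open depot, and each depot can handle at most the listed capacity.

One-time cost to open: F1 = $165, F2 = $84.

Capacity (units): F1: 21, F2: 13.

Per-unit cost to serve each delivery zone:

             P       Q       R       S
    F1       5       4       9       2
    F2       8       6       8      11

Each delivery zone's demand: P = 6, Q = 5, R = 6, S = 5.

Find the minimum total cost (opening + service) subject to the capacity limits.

Minimum total cost: 357

Open {F1, F2}: P→F1 5·6=30, Q→F1 4·5=20, R→F2 8·6=48, S→F1 2·5=10.
Loads: F1 carries 16/21, F2 carries 6/13. Service 108; fixed 249; total 357.
Next best feasible plan costs 367.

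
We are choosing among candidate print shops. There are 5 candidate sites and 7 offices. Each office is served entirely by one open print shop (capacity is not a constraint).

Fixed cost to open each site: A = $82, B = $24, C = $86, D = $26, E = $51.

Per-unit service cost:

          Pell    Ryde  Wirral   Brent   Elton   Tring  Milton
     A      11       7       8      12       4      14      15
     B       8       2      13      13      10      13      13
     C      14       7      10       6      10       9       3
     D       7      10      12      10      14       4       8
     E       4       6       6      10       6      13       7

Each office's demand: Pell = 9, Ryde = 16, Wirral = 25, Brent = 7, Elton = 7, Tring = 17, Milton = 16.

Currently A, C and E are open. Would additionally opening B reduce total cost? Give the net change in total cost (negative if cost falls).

Current service cost with {A, C, E}: 553.
Adding B: each office re-picks its cheapest; new service cost 489, saving 64.
Extra fixed cost: 24. Net change = 24 − 64 = -40.
(Totals: 772 → 732.)

Yes — net change −40 (cost falls by 40).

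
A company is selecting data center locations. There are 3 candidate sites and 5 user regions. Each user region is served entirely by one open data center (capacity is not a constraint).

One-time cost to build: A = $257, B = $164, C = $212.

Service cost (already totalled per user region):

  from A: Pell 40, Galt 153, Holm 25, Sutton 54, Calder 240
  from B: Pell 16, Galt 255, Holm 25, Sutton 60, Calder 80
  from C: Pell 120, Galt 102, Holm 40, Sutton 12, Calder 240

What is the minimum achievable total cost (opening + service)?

For any fixed open set, each user region goes to its cheapest open site; total = fixed + service.
{B}: Pell→B 16, Galt→B 255, Holm→B 25, Sutton→B 60, Calder→B 80. Service 436; fixed 164; total 600.
{B, C}: Pell→B 16, Galt→C 102, Holm→B 25, Sutton→C 12, Calder→B 80. Service 235; fixed 376; total 611.
{C}: service 514 + fixed 212 = 726
{A, B, C}: Pell→B 16, Galt→C 102, Holm→A 25, Sutton→C 12, Calder→B 80. Service 235; fixed 633; total 868.
No other subset beats 600.

Minimum total cost: 600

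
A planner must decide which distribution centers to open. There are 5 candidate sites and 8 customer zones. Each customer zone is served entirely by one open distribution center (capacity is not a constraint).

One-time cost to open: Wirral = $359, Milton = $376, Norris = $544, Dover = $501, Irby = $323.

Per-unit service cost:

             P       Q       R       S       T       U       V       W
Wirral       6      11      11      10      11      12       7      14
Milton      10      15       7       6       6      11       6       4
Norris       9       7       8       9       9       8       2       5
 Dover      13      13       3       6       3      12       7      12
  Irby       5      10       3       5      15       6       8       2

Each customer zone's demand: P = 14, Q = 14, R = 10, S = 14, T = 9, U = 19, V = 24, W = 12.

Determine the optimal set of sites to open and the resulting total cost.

Open Irby only; minimum total cost 1098.

For any fixed open set, each customer zone goes to its cheapest open site; total = fixed + service.
{Irby}: P→Irby 5·14=70, Q→Irby 10·14=140, R→Irby 3·10=30, S→Irby 5·14=70, T→Irby 15·9=135, U→Irby 6·19=114, V→Irby 8·24=192, W→Irby 2·12=24. Service 775; fixed 323; total 1098.
{Norris}: service 771 + fixed 544 = 1315
{Milton}: P→Milton 10·14=140, Q→Milton 15·14=210, R→Milton 7·10=70, S→Milton 6·14=84, T→Milton 6·9=54, U→Milton 11·19=209, V→Milton 6·24=144, W→Milton 4·12=48. Service 959; fixed 376; total 1335.
{Wirral, Milton, Norris, Dover, Irby}: P→Irby 5·14=70, Q→Norris 7·14=98, R→Dover 3·10=30, S→Irby 5·14=70, T→Dover 3·9=27, U→Irby 6·19=114, V→Norris 2·24=48, W→Irby 2·12=24. Service 481; fixed 2103; total 2584.
No other subset beats 1098.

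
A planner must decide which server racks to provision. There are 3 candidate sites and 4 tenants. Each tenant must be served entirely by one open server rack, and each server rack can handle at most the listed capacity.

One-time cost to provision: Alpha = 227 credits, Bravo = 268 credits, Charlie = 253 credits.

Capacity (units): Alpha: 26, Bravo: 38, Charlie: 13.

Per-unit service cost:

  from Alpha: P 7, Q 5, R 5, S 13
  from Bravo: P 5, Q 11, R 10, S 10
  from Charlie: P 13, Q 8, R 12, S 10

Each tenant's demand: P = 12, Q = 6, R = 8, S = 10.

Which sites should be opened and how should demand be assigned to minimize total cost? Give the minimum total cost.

Open {Bravo}: P→Bravo 5·12=60, Q→Bravo 11·6=66, R→Bravo 10·8=80, S→Bravo 10·10=100.
Loads: Bravo carries 36/38. Service 306; fixed 268; total 574.
Next best feasible plan costs 725.

Minimum total cost: 574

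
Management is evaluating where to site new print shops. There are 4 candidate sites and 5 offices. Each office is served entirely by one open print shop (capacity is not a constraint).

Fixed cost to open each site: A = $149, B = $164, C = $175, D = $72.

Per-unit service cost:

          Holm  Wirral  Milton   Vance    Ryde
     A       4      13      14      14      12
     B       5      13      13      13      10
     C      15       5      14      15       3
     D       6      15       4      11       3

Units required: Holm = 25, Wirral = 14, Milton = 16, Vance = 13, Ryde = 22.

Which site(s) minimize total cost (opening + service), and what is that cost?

Open D only; minimum total cost 705.

For any fixed open set, each office goes to its cheapest open site; total = fixed + service.
{D}: Holm→D 6·25=150, Wirral→D 15·14=210, Milton→D 4·16=64, Vance→D 11·13=143, Ryde→D 3·22=66. Service 633; fixed 72; total 705.
{C, D}: Holm→D 6·25=150, Wirral→C 5·14=70, Milton→D 4·16=64, Vance→D 11·13=143, Ryde→C 3·22=66. Service 493; fixed 247; total 740.
{A, D}: service 555 + fixed 221 = 776
{A, B, C, D}: service 443 + fixed 560 = 1003
No other subset beats 705.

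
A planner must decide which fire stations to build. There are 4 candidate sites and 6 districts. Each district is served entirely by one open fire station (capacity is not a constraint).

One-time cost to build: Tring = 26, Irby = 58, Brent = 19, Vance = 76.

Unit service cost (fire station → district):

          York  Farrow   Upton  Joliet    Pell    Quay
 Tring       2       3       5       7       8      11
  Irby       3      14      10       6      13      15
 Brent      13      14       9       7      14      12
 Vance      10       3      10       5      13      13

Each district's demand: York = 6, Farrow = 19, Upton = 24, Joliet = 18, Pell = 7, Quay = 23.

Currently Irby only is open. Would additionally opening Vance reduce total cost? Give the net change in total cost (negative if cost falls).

Yes — net change −197 (cost falls by 197).

Current service cost with {Irby}: 1068.
Adding Vance: each district re-picks its cheapest; new service cost 795, saving 273.
Extra fixed cost: 76. Net change = 76 − 273 = -197.
(Totals: 1126 → 929.)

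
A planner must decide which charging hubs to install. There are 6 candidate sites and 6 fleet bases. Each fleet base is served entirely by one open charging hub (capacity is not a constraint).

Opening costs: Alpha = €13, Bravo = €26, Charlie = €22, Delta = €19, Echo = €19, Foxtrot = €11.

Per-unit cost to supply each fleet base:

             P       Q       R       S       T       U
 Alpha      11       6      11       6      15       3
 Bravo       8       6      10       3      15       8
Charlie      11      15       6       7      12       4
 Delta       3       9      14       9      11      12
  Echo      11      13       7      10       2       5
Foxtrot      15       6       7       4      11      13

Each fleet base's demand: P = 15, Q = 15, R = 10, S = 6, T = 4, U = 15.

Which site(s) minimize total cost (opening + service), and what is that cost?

For any fixed open set, each fleet base goes to its cheapest open site; total = fixed + service.
{Alpha, Delta, Echo, Foxtrot}: P→Delta 3·15=45, Q→Alpha 6·15=90, R→Echo 7·10=70, S→Foxtrot 4·6=24, T→Echo 2·4=8, U→Alpha 3·15=45. Service 282; fixed 62; total 344.
{Alpha, Delta, Echo}: service 294 + fixed 51 = 345
{Alpha, Bravo, Delta, Echo}: P→Delta 3·15=45, Q→Alpha 6·15=90, R→Echo 7·10=70, S→Bravo 3·6=18, T→Echo 2·4=8, U→Alpha 3·15=45. Service 276; fixed 77; total 353.
{Alpha, Bravo, Charlie, Delta, Echo, Foxtrot}: P→Delta 3·15=45, Q→Alpha 6·15=90, R→Charlie 6·10=60, S→Bravo 3·6=18, T→Echo 2·4=8, U→Alpha 3·15=45. Service 266; fixed 110; total 376.
No other subset beats 344.

Open Alpha, Delta, Echo and Foxtrot; minimum total cost 344.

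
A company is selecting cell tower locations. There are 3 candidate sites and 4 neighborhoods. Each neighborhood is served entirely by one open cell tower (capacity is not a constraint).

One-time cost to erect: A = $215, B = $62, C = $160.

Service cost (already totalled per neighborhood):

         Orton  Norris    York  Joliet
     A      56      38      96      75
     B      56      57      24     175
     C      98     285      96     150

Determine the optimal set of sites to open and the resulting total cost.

Open B only; minimum total cost 374.

For any fixed open set, each neighborhood goes to its cheapest open site; total = fixed + service.
{B}: Orton→B 56, Norris→B 57, York→B 24, Joliet→B 175. Service 312; fixed 62; total 374.
{A, B}: Orton→A 56, Norris→A 38, York→B 24, Joliet→A 75. Service 193; fixed 277; total 470.
{A}: Orton→A 56, Norris→A 38, York→A 96, Joliet→A 75. Service 265; fixed 215; total 480.
{A, B, C}: Orton→A 56, Norris→A 38, York→B 24, Joliet→A 75. Service 193; fixed 437; total 630.
(All 7 nonempty subsets were checked; B only is lowest.)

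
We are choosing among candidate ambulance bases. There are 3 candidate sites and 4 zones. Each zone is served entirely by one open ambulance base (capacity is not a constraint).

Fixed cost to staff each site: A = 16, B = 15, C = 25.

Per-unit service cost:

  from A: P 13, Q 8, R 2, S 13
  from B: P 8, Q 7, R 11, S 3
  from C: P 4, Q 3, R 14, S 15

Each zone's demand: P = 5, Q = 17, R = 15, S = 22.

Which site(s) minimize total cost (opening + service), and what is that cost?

Open A, B and C; minimum total cost 223.

For any fixed open set, each zone goes to its cheapest open site; total = fixed + service.
{A, B, C}: P→C 4·5=20, Q→C 3·17=51, R→A 2·15=30, S→B 3·22=66. Service 167; fixed 56; total 223.
{A, B}: P→B 8·5=40, Q→B 7·17=119, R→A 2·15=30, S→B 3·22=66. Service 255; fixed 31; total 286.
{B, C}: P→C 4·5=20, Q→C 3·17=51, R→B 11·15=165, S→B 3·22=66. Service 302; fixed 40; total 342.
{B}: service 390 + fixed 15 = 405
No other subset beats 223.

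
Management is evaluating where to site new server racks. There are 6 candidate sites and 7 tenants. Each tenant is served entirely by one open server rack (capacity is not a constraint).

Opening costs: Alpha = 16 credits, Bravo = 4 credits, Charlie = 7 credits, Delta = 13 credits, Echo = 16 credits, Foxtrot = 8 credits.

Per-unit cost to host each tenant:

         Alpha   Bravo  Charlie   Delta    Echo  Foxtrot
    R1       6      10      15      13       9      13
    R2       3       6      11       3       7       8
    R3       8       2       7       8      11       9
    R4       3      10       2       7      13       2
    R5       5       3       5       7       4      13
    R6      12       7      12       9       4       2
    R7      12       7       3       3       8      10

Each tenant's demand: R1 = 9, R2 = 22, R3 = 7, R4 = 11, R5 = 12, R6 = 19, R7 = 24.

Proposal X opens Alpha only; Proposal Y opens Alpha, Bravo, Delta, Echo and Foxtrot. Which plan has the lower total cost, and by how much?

Proposal Y is cheaper by 442.

Proposal X: {Alpha}: R1→Alpha 6·9=54, R2→Alpha 3·22=66, R3→Alpha 8·7=56, R4→Alpha 3·11=33, R5→Alpha 5·12=60, R6→Alpha 12·19=228, R7→Alpha 12·24=288. Service 785; fixed 16; total 801.
Proposal Y: {Alpha, Bravo, Delta, Echo, Foxtrot}: R1→Alpha 6·9=54, R2→Alpha 3·22=66, R3→Bravo 2·7=14, R4→Foxtrot 2·11=22, R5→Bravo 3·12=36, R6→Foxtrot 2·19=38, R7→Delta 3·24=72. Service 302; fixed 57; total 359.
Difference: |801 − 359| = 442.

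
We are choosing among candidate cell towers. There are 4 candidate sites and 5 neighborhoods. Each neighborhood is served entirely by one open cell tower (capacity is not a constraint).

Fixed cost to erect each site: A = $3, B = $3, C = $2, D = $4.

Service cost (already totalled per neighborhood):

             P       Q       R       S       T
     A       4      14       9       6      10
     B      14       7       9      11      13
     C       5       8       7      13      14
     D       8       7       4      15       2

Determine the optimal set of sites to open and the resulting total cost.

Open A and D; minimum total cost 30.

For any fixed open set, each neighborhood goes to its cheapest open site; total = fixed + service.
{A, D}: P→A 4, Q→D 7, R→D 4, S→A 6, T→D 2. Service 23; fixed 7; total 30.
{A, C, D}: service 23 + fixed 9 = 32
{A, B, D}: service 23 + fixed 10 = 33
{A, B, C, D}: P→A 4, Q→B 7, R→D 4, S→A 6, T→D 2. Service 23; fixed 12; total 35.
(All 15 nonempty subsets were checked; A and D is lowest.)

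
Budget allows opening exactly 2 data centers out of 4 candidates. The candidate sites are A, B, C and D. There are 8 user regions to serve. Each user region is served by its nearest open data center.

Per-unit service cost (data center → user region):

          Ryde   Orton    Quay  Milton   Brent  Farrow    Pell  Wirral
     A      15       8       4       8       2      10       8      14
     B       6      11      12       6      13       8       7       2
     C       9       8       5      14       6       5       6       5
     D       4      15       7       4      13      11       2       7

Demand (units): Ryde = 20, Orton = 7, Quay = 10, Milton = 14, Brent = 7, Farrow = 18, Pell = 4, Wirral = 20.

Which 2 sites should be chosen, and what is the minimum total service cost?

With exactly 2 open, each user region uses its cheapest among the chosen.
{C, D}: Ryde→D 4·20=80, Orton→C 8·7=56, Quay→C 5·10=50, Milton→D 4·14=56, Brent→C 6·7=42, Farrow→C 5·18=90, Pell→D 2·4=8, Wirral→C 5·20=100. Service cost 482.
{B, C}: service cost 506
{A, B}: service cost 526
Among all 6 size-2 choices, {C, D} is lowest.

Choose C and D; total service cost 482.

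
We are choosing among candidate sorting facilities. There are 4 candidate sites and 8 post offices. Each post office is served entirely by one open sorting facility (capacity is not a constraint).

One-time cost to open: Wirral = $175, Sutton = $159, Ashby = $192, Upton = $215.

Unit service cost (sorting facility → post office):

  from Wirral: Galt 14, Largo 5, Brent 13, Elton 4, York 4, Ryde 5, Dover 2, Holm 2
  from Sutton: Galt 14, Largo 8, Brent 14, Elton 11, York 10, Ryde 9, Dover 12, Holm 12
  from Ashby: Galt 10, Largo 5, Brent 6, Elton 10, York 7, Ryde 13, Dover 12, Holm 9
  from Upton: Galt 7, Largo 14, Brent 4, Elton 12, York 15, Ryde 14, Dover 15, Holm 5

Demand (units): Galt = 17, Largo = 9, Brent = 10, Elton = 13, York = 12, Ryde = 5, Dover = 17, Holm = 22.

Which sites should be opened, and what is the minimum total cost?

For any fixed open set, each post office goes to its cheapest open site; total = fixed + service.
{Wirral}: Galt→Wirral 14·17=238, Largo→Wirral 5·9=45, Brent→Wirral 13·10=130, Elton→Wirral 4·13=52, York→Wirral 4·12=48, Ryde→Wirral 5·5=25, Dover→Wirral 2·17=34, Holm→Wirral 2·22=44. Service 616; fixed 175; total 791.
{Wirral, Upton}: Galt→Upton 7·17=119, Largo→Wirral 5·9=45, Brent→Upton 4·10=40, Elton→Wirral 4·13=52, York→Wirral 4·12=48, Ryde→Wirral 5·5=25, Dover→Wirral 2·17=34, Holm→Wirral 2·22=44. Service 407; fixed 390; total 797.
{Wirral, Ashby}: service 478 + fixed 367 = 845
{Wirral, Sutton, Ashby, Upton}: Galt→Upton 7·17=119, Largo→Wirral 5·9=45, Brent→Upton 4·10=40, Elton→Wirral 4·13=52, York→Wirral 4·12=48, Ryde→Wirral 5·5=25, Dover→Wirral 2·17=34, Holm→Wirral 2·22=44. Service 407; fixed 741; total 1148.
No other subset beats 791.

Open Wirral only; minimum total cost 791.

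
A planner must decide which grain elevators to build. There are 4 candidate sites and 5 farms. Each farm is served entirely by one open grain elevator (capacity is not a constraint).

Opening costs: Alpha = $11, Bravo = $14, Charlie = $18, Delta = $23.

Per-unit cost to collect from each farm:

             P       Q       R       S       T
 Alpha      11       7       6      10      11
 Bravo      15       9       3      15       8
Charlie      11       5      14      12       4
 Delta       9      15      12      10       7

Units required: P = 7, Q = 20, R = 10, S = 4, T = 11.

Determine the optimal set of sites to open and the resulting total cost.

Open Bravo and Charlie; minimum total cost 331.

For any fixed open set, each farm goes to its cheapest open site; total = fixed + service.
{Bravo, Charlie}: P→Charlie 11·7=77, Q→Charlie 5·20=100, R→Bravo 3·10=30, S→Charlie 12·4=48, T→Charlie 4·11=44. Service 299; fixed 32; total 331.
{Bravo, Charlie, Delta}: service 277 + fixed 55 = 332
{Alpha, Bravo, Charlie}: service 291 + fixed 43 = 334
{Alpha, Bravo, Charlie, Delta}: service 277 + fixed 66 = 343
No other subset beats 331.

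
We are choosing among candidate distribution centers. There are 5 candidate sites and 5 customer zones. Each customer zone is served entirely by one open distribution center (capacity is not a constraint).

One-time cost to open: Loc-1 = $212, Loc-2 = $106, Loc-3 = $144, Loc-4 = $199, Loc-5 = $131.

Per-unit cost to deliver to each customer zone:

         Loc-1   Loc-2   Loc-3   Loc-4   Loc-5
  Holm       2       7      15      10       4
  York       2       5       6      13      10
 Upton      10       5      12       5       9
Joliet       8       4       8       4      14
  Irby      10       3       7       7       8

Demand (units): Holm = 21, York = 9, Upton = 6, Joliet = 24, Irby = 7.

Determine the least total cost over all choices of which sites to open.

Minimum total cost: 445

For any fixed open set, each customer zone goes to its cheapest open site; total = fixed + service.
{Loc-2}: Holm→Loc-2 7·21=147, York→Loc-2 5·9=45, Upton→Loc-2 5·6=30, Joliet→Loc-2 4·24=96, Irby→Loc-2 3·7=21. Service 339; fixed 106; total 445.
{Loc-2, Loc-5}: service 276 + fixed 237 = 513
{Loc-1, Loc-2}: Holm→Loc-1 2·21=42, York→Loc-1 2·9=18, Upton→Loc-2 5·6=30, Joliet→Loc-2 4·24=96, Irby→Loc-2 3·7=21. Service 207; fixed 318; total 525.
{Loc-1, Loc-2, Loc-3, Loc-4, Loc-5}: service 207 + fixed 792 = 999
No other subset beats 445.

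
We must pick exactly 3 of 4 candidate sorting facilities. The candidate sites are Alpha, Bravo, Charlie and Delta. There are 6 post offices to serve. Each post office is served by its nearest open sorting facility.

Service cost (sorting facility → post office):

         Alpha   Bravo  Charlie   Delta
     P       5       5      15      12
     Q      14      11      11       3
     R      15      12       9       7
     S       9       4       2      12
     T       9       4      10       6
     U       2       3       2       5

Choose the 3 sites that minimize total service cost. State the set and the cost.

Choose Bravo, Charlie and Delta; total service cost 23.

With exactly 3 open, each post office uses its cheapest among the chosen.
{Bravo, Charlie, Delta}: P→Bravo 5, Q→Delta 3, R→Delta 7, S→Charlie 2, T→Bravo 4, U→Charlie 2. Service cost 23.
{Alpha, Bravo, Delta}: service cost 25
{Alpha, Charlie, Delta}: service cost 25
Among all 4 size-3 choices, {Bravo, Charlie, Delta} is lowest.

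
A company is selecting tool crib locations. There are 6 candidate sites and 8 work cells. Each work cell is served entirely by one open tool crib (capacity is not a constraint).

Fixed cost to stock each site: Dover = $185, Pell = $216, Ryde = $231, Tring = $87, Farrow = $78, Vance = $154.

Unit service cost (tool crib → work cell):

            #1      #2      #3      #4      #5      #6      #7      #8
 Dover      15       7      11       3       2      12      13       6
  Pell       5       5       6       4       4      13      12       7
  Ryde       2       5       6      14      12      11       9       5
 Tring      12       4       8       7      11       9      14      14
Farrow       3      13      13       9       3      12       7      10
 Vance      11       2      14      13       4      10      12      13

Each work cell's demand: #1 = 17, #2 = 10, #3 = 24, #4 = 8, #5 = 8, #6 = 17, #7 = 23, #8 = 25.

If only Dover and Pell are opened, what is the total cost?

Total cost: 1350

Each work cell is assigned to its cheapest site among the open ones.
{Dover, Pell}: #1→Pell 5·17=85, #2→Pell 5·10=50, #3→Pell 6·24=144, #4→Dover 3·8=24, #5→Dover 2·8=16, #6→Dover 12·17=204, #7→Pell 12·23=276, #8→Dover 6·25=150. Service 949; fixed 401; total 1350.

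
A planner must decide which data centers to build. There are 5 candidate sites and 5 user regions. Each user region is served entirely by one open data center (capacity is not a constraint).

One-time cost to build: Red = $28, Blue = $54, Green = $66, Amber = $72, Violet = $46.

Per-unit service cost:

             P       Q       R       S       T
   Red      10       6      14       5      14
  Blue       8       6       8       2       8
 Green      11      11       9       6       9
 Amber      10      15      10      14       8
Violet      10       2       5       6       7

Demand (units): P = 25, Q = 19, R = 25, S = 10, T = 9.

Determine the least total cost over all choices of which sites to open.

For any fixed open set, each user region goes to its cheapest open site; total = fixed + service.
{Blue, Violet}: P→Blue 8·25=200, Q→Violet 2·19=38, R→Violet 5·25=125, S→Blue 2·10=20, T→Violet 7·9=63. Service 446; fixed 100; total 546.
{Red, Blue, Violet}: service 446 + fixed 128 = 574
{Violet}: service 536 + fixed 46 = 582
{Red, Blue, Green, Amber, Violet}: P→Blue 8·25=200, Q→Violet 2·19=38, R→Violet 5·25=125, S→Blue 2·10=20, T→Violet 7·9=63. Service 446; fixed 266; total 712.
No other subset beats 546.

Minimum total cost: 546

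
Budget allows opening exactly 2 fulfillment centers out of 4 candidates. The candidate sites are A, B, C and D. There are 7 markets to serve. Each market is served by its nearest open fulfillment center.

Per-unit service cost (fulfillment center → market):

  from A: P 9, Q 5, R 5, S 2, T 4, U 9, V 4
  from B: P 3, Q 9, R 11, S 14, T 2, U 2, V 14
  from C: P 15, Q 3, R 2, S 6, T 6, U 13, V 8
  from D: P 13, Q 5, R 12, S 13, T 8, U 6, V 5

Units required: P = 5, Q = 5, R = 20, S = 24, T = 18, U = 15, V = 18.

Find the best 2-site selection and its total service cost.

Choose A and B; total service cost 326.

With exactly 2 open, each market uses its cheapest among the chosen.
{A, B}: P→B 3·5=15, Q→A 5·5=25, R→A 5·20=100, S→A 2·24=48, T→B 2·18=36, U→B 2·15=30, V→A 4·18=72. Service cost 326.
{B, C}: service cost 424
{A, C}: service cost 427
Among all 6 size-2 choices, {A, B} is lowest.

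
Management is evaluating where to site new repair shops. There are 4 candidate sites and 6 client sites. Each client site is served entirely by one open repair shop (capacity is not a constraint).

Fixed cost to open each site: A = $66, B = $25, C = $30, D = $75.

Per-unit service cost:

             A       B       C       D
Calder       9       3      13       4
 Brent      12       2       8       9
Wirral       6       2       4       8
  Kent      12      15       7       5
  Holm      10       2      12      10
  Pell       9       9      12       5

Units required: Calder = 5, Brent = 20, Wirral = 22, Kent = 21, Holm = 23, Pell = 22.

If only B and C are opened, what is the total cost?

Total cost: 545

Each client site is assigned to its cheapest site among the open ones.
{B, C}: Calder→B 3·5=15, Brent→B 2·20=40, Wirral→B 2·22=44, Kent→C 7·21=147, Holm→B 2·23=46, Pell→B 9·22=198. Service 490; fixed 55; total 545.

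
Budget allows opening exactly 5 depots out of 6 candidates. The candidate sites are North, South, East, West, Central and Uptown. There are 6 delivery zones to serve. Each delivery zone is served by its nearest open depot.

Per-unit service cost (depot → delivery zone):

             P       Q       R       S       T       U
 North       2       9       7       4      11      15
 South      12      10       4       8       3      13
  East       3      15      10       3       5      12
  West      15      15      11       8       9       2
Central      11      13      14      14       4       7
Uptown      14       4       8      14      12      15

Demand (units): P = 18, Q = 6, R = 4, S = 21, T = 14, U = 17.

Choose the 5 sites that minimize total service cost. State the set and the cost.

Choose North, South, East, West and Uptown; total service cost 215.

With exactly 5 open, each delivery zone uses its cheapest among the chosen.
{North, South, East, West, Uptown}: P→North 2·18=36, Q→Uptown 4·6=24, R→South 4·4=16, S→East 3·21=63, T→South 3·14=42, U→West 2·17=34. Service cost 215.
{South, East, West, Central, Uptown}: service cost 233
{North, South, West, Central, Uptown}: service cost 236
Among all 6 size-5 choices, {North, South, East, West, Uptown} is lowest.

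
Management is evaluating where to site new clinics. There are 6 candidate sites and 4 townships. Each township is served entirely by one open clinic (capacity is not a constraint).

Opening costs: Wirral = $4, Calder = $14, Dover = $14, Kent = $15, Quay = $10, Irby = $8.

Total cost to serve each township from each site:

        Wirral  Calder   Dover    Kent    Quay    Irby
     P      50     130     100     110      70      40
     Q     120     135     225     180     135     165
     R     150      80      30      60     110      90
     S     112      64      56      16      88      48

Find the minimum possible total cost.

For any fixed open set, each township goes to its cheapest open site; total = fixed + service.
{Wirral, Dover, Kent, Irby}: P→Irby 40, Q→Wirral 120, R→Dover 30, S→Kent 16. Service 206; fixed 41; total 247.
{Wirral, Dover, Kent}: service 216 + fixed 33 = 249
{Wirral, Dover, Kent, Quay, Irby}: service 206 + fixed 51 = 257
{Wirral, Calder, Dover, Kent, Quay, Irby}: P→Irby 40, Q→Wirral 120, R→Dover 30, S→Kent 16. Service 206; fixed 65; total 271.
No other subset beats 247.

Minimum total cost: 247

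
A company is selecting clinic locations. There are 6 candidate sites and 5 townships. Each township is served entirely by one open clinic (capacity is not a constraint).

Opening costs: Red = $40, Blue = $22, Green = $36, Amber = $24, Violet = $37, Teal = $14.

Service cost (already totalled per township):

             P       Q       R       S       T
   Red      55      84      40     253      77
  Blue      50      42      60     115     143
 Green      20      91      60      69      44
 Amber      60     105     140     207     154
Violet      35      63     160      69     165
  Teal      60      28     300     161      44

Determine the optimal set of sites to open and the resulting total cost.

Open Green and Teal; minimum total cost 271.

For any fixed open set, each township goes to its cheapest open site; total = fixed + service.
{Green, Teal}: P→Green 20, Q→Teal 28, R→Green 60, S→Green 69, T→Green 44. Service 221; fixed 50; total 271.
{Red, Green, Teal}: P→Green 20, Q→Teal 28, R→Red 40, S→Green 69, T→Green 44. Service 201; fixed 90; total 291.
{Blue, Green}: service 235 + fixed 58 = 293
{Red, Blue, Green, Amber, Violet, Teal}: service 201 + fixed 173 = 374
No other subset beats 271.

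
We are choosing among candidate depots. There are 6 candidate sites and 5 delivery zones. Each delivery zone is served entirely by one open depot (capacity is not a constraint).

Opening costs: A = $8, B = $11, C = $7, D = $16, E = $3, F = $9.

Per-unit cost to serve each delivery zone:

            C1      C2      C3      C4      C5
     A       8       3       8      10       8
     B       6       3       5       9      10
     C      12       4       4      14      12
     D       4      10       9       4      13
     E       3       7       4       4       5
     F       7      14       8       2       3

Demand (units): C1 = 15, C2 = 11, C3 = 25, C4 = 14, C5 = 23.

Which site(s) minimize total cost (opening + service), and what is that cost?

Open A, E and F; minimum total cost 295.

For any fixed open set, each delivery zone goes to its cheapest open site; total = fixed + service.
{A, E, F}: C1→E 3·15=45, C2→A 3·11=33, C3→E 4·25=100, C4→F 2·14=28, C5→F 3·23=69. Service 275; fixed 20; total 295.
{B, E, F}: C1→E 3·15=45, C2→B 3·11=33, C3→E 4·25=100, C4→F 2·14=28, C5→F 3·23=69. Service 275; fixed 23; total 298.
{A, C, E, F}: service 275 + fixed 27 = 302
{A, B, C, D, E, F}: service 275 + fixed 54 = 329
No other subset beats 295.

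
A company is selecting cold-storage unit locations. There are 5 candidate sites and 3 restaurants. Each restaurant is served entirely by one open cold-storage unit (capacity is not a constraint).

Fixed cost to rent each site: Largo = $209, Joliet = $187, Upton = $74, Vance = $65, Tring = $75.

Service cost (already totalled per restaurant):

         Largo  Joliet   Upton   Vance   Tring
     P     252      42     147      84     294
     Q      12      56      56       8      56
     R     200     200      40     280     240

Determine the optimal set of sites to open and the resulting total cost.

Open Upton and Vance; minimum total cost 271.

For any fixed open set, each restaurant goes to its cheapest open site; total = fixed + service.
{Upton, Vance}: P→Vance 84, Q→Vance 8, R→Upton 40. Service 132; fixed 139; total 271.
{Upton}: service 243 + fixed 74 = 317
{Upton, Vance, Tring}: service 132 + fixed 214 = 346
{Largo, Joliet, Upton, Vance, Tring}: P→Joliet 42, Q→Vance 8, R→Upton 40. Service 90; fixed 610; total 700.
No other subset beats 271.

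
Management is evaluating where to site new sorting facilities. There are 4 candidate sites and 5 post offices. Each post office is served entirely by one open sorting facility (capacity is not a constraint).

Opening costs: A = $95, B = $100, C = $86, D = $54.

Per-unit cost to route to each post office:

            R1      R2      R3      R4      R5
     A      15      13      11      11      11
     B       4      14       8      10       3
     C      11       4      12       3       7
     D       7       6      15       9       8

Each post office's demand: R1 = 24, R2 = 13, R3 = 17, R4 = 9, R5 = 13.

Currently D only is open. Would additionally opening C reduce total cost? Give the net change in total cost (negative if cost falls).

Yes — net change −58 (cost falls by 58).

Current service cost with {D}: 686.
Adding C: each post office re-picks its cheapest; new service cost 542, saving 144.
Extra fixed cost: 86. Net change = 86 − 144 = -58.
(Totals: 740 → 682.)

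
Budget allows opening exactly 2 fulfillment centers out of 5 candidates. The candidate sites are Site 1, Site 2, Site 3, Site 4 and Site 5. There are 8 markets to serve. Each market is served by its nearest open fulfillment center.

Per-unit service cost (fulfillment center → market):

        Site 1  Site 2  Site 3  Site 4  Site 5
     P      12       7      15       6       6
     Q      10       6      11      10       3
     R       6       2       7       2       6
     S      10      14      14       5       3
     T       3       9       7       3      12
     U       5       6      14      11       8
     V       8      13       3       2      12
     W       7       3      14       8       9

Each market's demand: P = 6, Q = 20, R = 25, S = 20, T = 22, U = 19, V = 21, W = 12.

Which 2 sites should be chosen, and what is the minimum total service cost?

With exactly 2 open, each market uses its cheapest among the chosen.
{Site 4, Site 5}: P→Site 4 6·6=36, Q→Site 5 3·20=60, R→Site 4 2·25=50, S→Site 5 3·20=60, T→Site 4 3·22=66, U→Site 5 8·19=152, V→Site 4 2·21=42, W→Site 4 8·12=96. Service cost 562.
{Site 2, Site 4}: service cost 564
{Site 1, Site 4}: service cost 673
Among all 10 size-2 choices, {Site 4, Site 5} is lowest.

Choose Site 4 and Site 5; total service cost 562.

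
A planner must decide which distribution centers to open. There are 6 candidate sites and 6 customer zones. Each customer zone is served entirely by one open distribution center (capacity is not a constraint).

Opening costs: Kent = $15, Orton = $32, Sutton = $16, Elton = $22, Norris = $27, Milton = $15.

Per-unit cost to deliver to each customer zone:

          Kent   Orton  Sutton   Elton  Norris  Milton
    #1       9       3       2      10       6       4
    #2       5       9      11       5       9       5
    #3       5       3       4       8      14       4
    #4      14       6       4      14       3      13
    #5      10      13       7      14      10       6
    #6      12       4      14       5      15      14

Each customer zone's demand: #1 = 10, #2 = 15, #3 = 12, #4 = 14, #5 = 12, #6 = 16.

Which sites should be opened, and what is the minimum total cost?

Open Orton, Sutton and Milton; minimum total cost 386.

For any fixed open set, each customer zone goes to its cheapest open site; total = fixed + service.
{Orton, Sutton, Milton}: #1→Sutton 2·10=20, #2→Milton 5·15=75, #3→Orton 3·12=36, #4→Sutton 4·14=56, #5→Milton 6·12=72, #6→Orton 4·16=64. Service 323; fixed 63; total 386.
{Orton, Norris, Milton}: #1→Orton 3·10=30, #2→Milton 5·15=75, #3→Orton 3·12=36, #4→Norris 3·14=42, #5→Milton 6·12=72, #6→Orton 4·16=64. Service 319; fixed 74; total 393.
{Kent, Orton, Sutton}: #1→Sutton 2·10=20, #2→Kent 5·15=75, #3→Orton 3·12=36, #4→Sutton 4·14=56, #5→Sutton 7·12=84, #6→Orton 4·16=64. Service 335; fixed 63; total 398.
{Kent, Orton, Sutton, Elton, Norris, Milton}: service 309 + fixed 127 = 436
No other subset beats 386.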